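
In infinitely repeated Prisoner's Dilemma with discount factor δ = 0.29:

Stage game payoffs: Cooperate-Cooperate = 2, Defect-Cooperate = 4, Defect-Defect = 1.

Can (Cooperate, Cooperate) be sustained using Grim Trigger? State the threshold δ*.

δ* = 0.6667; since δ = 0.29 < 0.6667, cooperation cannot be sustained

Work:
For Grim Trigger:
Cooperate forever: 2/(1-δ)
Defect then punished: 4 + 1·δ/(1-δ)
Need: 2/(1-δ) ≥ 4 + 1·δ/(1-δ)
Solving: δ ≥ (T-R)/(T-P) = (4-2)/(4-1) = 0.6667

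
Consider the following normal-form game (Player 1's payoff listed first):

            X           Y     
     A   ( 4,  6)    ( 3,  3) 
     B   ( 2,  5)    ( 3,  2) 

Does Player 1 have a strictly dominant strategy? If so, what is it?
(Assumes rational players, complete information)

No strictly dominant strategy exists for Player 1

Work:
A strategy strictly dominates another if it gives a strictly higher payoff against every opponent action. Compare each pair of P1's strategies column-by-column:
  A vs B: [4 vs 2, 3 vs 3] → A does not strictly dominate B (column Y: 3 ≤ 3)
  B vs A: [2 vs 4, 3 vs 3] → B does not strictly dominate A (column X: 2 ≤ 4)
No single strategy strictly dominates all others → no strictly dominant strategy.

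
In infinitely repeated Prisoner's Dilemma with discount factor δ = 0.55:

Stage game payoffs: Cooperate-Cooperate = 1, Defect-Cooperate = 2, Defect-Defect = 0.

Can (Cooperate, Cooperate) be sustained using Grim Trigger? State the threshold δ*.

δ* = 0.5; since δ = 0.55 ≥ 0.5, cooperation can be sustained

Work:
For Grim Trigger:
Cooperate forever: 1/(1-δ)
Defect then punished: 2 + 0·δ/(1-δ)
Need: 1/(1-δ) ≥ 2 + 0·δ/(1-δ)
Solving: δ ≥ (T-R)/(T-P) = (2-1)/(2-0) = 0.5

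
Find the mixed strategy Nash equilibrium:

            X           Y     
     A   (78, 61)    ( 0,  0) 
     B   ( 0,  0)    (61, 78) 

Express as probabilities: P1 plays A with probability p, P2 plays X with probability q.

p = 0.5612, q = 0.4388

Work:
Find probabilities that make opponent indifferent:
P2 chooses q to make P1 indifferent between A and B
P1 chooses p to make P2 indifferent between X and Y
Mixed NE: P1 plays (A: 0.5612, B: 0.4388), P2 plays (X: 0.4388, Y: 0.5612)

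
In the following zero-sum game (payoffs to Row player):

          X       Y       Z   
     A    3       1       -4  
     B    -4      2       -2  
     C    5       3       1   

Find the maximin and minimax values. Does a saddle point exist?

Maximin = 1, Minimax = 1, Saddle: True

Work:
Row minimums: [-4, -4, 1] → maximin = 1
Column maximums: [5, 3, 1] → minimax = 1
Saddle point exists! Game value = 1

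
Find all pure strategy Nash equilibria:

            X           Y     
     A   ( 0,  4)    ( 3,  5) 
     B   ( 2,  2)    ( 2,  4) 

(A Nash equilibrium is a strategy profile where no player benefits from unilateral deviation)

Nash equilibrium: (A, Y)

Work:
Best responses:
  P1 vs X: payoffs [0, 2] → best response B (payoff 2)
  P1 vs Y: payoffs [3, 2] → best response A (payoff 3)
  P2 vs A: payoffs [4, 5] → best response Y (payoff 5)
  P2 vs B: payoffs [2, 4] → best response Y (payoff 4)
Mutual best responses: (A,Y) → Nash equilibria.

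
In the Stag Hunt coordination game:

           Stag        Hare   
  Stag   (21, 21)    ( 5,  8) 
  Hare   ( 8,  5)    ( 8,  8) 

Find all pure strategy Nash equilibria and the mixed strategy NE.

Pure NE: (Stag, Stag) and (Hare, Hare); Mixed NE: p = 0.1875, q = 0.1875

Work:
Check pure NE:
(Stag, Stag): (21, 21) - no unilateral deviation beneficial
(Hare, Hare): (8, 8) - no unilateral deviation beneficial
Mixed NE: P1 plays Stag with p = 0.1875, P2 plays Stag with q = 0.1875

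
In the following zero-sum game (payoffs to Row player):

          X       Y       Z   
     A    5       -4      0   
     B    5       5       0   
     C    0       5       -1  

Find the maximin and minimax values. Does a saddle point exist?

Maximin = 0, Minimax = 0, Saddle: True

Work:
Row minimums: [-4, 0, -1] → maximin = 0
Column maximums: [5, 5, 0] → minimax = 0
Saddle point exists! Game value = 0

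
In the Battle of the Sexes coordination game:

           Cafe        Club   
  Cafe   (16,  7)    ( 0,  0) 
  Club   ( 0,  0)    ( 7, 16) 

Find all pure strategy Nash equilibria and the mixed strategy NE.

Pure NE: (Cafe, Cafe) and (Club, Club); Mixed NE: p = 0.6957, q = 0.3043

Work:
Check pure NE:
(Cafe, Cafe): (16, 7) - no unilateral deviation beneficial
(Club, Club): (7, 16) - no unilateral deviation beneficial
Mixed NE: P1 plays Cafe with p = 0.6957, P2 plays Cafe with q = 0.3043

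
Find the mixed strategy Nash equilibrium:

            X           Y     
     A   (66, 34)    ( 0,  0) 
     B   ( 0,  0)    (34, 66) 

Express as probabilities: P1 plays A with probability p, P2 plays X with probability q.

p = 0.66, q = 0.34

Work:
Find probabilities that make opponent indifferent:
P2 chooses q to make P1 indifferent between A and B
P1 chooses p to make P2 indifferent between X and Y
Mixed NE: P1 plays (A: 0.66, B: 0.34), P2 plays (X: 0.34, Y: 0.66)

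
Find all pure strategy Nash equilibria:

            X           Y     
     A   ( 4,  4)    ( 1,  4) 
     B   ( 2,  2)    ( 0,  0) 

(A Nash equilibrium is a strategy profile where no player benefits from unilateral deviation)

Nash equilibrium: (A, X), (A, Y)

Work:
Best responses:
  P1 vs X: payoffs [4, 2] → best response A (payoff 4)
  P1 vs Y: payoffs [1, 0] → best response A (payoff 1)
  P2 vs A: payoffs [4, 4] → best response X/Y (payoff 4)
  P2 vs B: payoffs [2, 0] → best response X (payoff 2)
Mutual best responses: (A,X), (A,Y) → Nash equilibria.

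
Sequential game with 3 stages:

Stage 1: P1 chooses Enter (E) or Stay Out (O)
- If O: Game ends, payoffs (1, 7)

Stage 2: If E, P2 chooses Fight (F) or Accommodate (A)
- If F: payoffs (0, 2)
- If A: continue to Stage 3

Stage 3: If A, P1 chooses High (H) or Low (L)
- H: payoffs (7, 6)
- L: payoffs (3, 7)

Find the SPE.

SPE: (E, A, H); Outcome (7, 6)

Work:
Stage 3: P1 chooses H (7 vs 3)
Stage 2: P2: F->2, A->6 (anticipating H). Choose A
Stage 1: P1: O->1, E->7 (anticipating A, H). Choose E
SPE path: E -> A -> H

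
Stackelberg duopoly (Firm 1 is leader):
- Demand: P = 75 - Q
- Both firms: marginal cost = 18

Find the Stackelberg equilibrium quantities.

q₁* (leader) = 28.5, q₂* (follower) = 14.25

Work:
Follower's reaction: q₂ = (a - c - q₁)/2
Leader substitutes: π₁ = q₁·(a - q₁ - (a-c-q₁)/2 - c)
FOC: q₁* = (75 - 18)/2 = 28.50
Then: q₂* = (75 - 18 - 28.5)/2 = 14.25
Leader has first-mover advantage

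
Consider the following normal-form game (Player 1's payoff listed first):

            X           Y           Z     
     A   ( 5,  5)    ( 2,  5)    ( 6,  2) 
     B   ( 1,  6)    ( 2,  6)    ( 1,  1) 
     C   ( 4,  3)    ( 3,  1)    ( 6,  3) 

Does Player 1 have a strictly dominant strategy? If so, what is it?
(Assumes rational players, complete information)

No strictly dominant strategy exists for Player 1

Work:
A strategy strictly dominates another if it gives a strictly higher payoff against every opponent action. Compare each pair of P1's strategies column-by-column:
  A vs B: [5 vs 1, 2 vs 2, 6 vs 1] → A does not strictly dominate B (column Y: 2 ≤ 2)
  A vs C: [5 vs 4, 2 vs 3, 6 vs 6] → A does not strictly dominate C (column Y: 2 ≤ 3)
  B vs A: [1 vs 5, 2 vs 2, 1 vs 6] → B does not strictly dominate A (column X: 1 ≤ 5)
  B vs C: [1 vs 4, 2 vs 3, 1 vs 6] → B does not strictly dominate C (column X: 1 ≤ 4)
  C vs A: [4 vs 5, 3 vs 2, 6 vs 6] → C does not strictly dominate A (column X: 4 ≤ 5)
  C vs B: [4 vs 1, 3 vs 2, 6 vs 1] → C strictly dominates B
No single strategy strictly dominates all others → no strictly dominant strategy.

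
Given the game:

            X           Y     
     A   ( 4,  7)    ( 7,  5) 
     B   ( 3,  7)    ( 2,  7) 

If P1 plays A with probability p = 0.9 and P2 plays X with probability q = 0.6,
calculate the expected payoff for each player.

E[P1] = 4.94, E[P2] = 6.28

Work:
E[P1] = p·q·π₁(A,X) + p·(1-q)·π₁(A,Y) + (1-p)·q·π₁(B,X) + (1-p)·(1-q)·π₁(B,Y)
= 0.9·0.6·4 + 0.9·0.4·7 + 0.1·0.6·3 + 0.1·0.4·2
= 4.94

E[P2] = 6.28 (similar calculation)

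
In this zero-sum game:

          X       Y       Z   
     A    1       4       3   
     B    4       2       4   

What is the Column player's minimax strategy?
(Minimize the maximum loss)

Column should play X or Y or Z (all achieve the minimum), value = 4

Work:
Column player minimizes Row's maximum payoff:
Column X: max payoff to Row = 4
Column Y: max payoff to Row = 4
Column Z: max payoff to Row = 4
Minimum is 4, achieved by columns X, Y, Z (tied).
Each of X or Y or Z is a minimax strategy.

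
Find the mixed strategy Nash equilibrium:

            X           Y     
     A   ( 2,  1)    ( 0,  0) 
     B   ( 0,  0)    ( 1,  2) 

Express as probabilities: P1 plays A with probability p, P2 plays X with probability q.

p = 0.6667, q = 0.3333

Work:
Find probabilities that make opponent indifferent:
P2 chooses q to make P1 indifferent between A and B
P1 chooses p to make P2 indifferent between X and Y
Mixed NE: P1 plays (A: 0.6667, B: 0.3333), P2 plays (X: 0.3333, Y: 0.6667)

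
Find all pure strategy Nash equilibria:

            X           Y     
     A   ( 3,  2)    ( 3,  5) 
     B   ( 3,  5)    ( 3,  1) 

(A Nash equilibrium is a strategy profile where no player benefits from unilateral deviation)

Nash equilibrium: (A, Y), (B, X)

Work:
Best responses:
  P1 vs X: payoffs [3, 3] → best response A/B (payoff 3)
  P1 vs Y: payoffs [3, 3] → best response A/B (payoff 3)
  P2 vs A: payoffs [2, 5] → best response Y (payoff 5)
  P2 vs B: payoffs [5, 1] → best response X (payoff 5)
Mutual best responses: (A,Y), (B,X) → Nash equilibria.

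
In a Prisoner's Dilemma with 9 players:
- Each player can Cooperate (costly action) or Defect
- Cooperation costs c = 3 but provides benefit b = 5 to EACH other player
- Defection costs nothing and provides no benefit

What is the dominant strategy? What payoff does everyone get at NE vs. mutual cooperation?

Dominant: Defect; NE payoff = 0; Coop payoff = 37

Work:
Defect dominates (saves cost c = 3, benefit to others is external)
NE: All defect → everyone gets 0
If all cooperate: each receives (8)×5 - 3 = 37
Social dilemma: 37 > 0 but NE gives 0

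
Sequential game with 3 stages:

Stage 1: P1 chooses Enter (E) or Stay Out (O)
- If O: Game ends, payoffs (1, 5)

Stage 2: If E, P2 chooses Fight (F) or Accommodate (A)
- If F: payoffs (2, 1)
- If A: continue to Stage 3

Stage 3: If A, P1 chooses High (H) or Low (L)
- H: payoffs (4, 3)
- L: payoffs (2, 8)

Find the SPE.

SPE: (E, A, H); Outcome (4, 3)

Work:
Stage 3: P1 chooses H (4 vs 2)
Stage 2: P2: F->1, A->3 (anticipating H). Choose A
Stage 1: P1: O->1, E->4 (anticipating A, H). Choose E
SPE path: E -> A -> H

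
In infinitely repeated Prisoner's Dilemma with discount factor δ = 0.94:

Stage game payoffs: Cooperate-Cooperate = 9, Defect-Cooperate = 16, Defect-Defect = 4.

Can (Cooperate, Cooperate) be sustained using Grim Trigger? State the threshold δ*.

δ* = 0.5833; since δ = 0.94 ≥ 0.5833, cooperation can be sustained

Work:
For Grim Trigger:
Cooperate forever: 9/(1-δ)
Defect then punished: 16 + 4·δ/(1-δ)
Need: 9/(1-δ) ≥ 16 + 4·δ/(1-δ)
Solving: δ ≥ (T-R)/(T-P) = (16-9)/(16-4) = 0.5833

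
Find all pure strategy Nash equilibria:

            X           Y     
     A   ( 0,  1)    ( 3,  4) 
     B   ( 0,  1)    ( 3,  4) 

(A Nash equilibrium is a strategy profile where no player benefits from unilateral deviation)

Nash equilibrium: (A, Y), (B, Y)

Work:
Best responses:
  P1 vs X: payoffs [0, 0] → best response A/B (payoff 0)
  P1 vs Y: payoffs [3, 3] → best response A/B (payoff 3)
  P2 vs A: payoffs [1, 4] → best response Y (payoff 4)
  P2 vs B: payoffs [1, 4] → best response Y (payoff 4)
Mutual best responses: (A,Y), (B,Y) → Nash equilibria.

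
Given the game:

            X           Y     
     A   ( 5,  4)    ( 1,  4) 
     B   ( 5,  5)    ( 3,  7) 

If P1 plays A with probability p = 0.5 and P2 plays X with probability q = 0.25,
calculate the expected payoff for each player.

E[P1] = 2.75, E[P2] = 5.25

Work:
E[P1] = p·q·π₁(A,X) + p·(1-q)·π₁(A,Y) + (1-p)·q·π₁(B,X) + (1-p)·(1-q)·π₁(B,Y)
= 0.5·0.25·5 + 0.5·0.75·1 + 0.5·0.25·5 + 0.5·0.75·3
= 2.75

E[P2] = 5.25 (similar calculation)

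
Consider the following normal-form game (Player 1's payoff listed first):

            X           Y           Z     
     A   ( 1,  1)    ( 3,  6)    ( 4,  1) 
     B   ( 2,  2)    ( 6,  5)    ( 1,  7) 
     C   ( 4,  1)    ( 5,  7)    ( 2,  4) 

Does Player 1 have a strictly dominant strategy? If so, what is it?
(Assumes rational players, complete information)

No strictly dominant strategy exists for Player 1

Work:
A strategy strictly dominates another if it gives a strictly higher payoff against every opponent action. Compare each pair of P1's strategies column-by-column:
  A vs B: [1 vs 2, 3 vs 6, 4 vs 1] → A does not strictly dominate B (column X: 1 ≤ 2)
  A vs C: [1 vs 4, 3 vs 5, 4 vs 2] → A does not strictly dominate C (column X: 1 ≤ 4)
  B vs A: [2 vs 1, 6 vs 3, 1 vs 4] → B does not strictly dominate A (column Z: 1 ≤ 4)
  B vs C: [2 vs 4, 6 vs 5, 1 vs 2] → B does not strictly dominate C (column X: 2 ≤ 4)
  C vs A: [4 vs 1, 5 vs 3, 2 vs 4] → C does not strictly dominate A (column Z: 2 ≤ 4)
  C vs B: [4 vs 2, 5 vs 6, 2 vs 1] → C does not strictly dominate B (column Y: 5 ≤ 6)
No single strategy strictly dominates all others → no strictly dominant strategy.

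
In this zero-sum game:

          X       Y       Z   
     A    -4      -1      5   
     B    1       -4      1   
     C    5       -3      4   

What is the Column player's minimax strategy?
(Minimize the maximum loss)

Column should play Y, value = -1

Work:
Column player minimizes Row's maximum payoff:
Column X: max payoff to Row = 5
Column Y: max payoff to Row = -1
Column Z: max payoff to Row = 5
Minimum is -1, achieved by column Y.
Minimax strategy: Y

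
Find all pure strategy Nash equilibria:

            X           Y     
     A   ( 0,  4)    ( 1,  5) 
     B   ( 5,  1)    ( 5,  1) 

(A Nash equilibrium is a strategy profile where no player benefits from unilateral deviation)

Nash equilibrium: (B, X), (B, Y)

Work:
Best responses:
  P1 vs X: payoffs [0, 5] → best response B (payoff 5)
  P1 vs Y: payoffs [1, 5] → best response B (payoff 5)
  P2 vs A: payoffs [4, 5] → best response Y (payoff 5)
  P2 vs B: payoffs [1, 1] → best response X/Y (payoff 1)
Mutual best responses: (B,X), (B,Y) → Nash equilibria.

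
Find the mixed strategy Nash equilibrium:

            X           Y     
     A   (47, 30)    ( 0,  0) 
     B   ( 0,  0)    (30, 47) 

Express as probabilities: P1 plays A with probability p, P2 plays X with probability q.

p = 0.6104, q = 0.3896

Work:
Find probabilities that make opponent indifferent:
P2 chooses q to make P1 indifferent between A and B
P1 chooses p to make P2 indifferent between X and Y
Mixed NE: P1 plays (A: 0.6104, B: 0.3896), P2 plays (X: 0.3896, Y: 0.6104)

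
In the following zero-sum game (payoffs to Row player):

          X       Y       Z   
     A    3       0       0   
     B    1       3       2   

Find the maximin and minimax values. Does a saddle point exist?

Maximin = 1, Minimax = 2, Saddle: False

Work:
Row minimums: [0, 1] → maximin = 1
Column maximums: [3, 3, 2] → minimax = 2
No saddle point (maximin ≠ minimax). Mixed strategy needed.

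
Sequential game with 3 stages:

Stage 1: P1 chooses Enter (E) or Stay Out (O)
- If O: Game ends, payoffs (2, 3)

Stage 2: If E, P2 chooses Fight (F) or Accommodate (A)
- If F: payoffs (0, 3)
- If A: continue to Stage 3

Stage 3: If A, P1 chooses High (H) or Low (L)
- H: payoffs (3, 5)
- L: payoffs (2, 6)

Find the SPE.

SPE: (E, A, H); Outcome (3, 5)

Work:
Stage 3: P1 chooses H (3 vs 2)
Stage 2: P2: F->3, A->5 (anticipating H). Choose A
Stage 1: P1: O->2, E->3 (anticipating A, H). Choose E
SPE path: E -> A -> H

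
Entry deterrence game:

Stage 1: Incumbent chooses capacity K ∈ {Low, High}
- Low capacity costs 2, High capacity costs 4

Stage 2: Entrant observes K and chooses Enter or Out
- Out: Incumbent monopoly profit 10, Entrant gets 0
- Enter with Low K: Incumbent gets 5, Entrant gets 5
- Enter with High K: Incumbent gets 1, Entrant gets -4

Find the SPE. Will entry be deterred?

SPE: (High, Enter|Low, Out|High); Entry deterred. Incumbent net profit = 6

Work:
After Low K: Entrant enters (5 > 0)
After High K: Entrant stays out (-4 < 0)
Incumbent: Low → 5−2=3, High → 10−4=6
Incumbent chooses High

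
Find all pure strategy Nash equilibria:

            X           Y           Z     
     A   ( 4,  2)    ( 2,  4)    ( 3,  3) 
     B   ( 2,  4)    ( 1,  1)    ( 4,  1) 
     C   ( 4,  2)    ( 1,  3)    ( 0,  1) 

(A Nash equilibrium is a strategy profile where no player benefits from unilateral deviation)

Nash equilibrium: (A, Y)

Work:
Best responses:
  P1 vs X: payoffs [4, 2, 4] → best response A/C (payoff 4)
  P1 vs Y: payoffs [2, 1, 1] → best response A (payoff 2)
  P1 vs Z: payoffs [3, 4, 0] → best response B (payoff 4)
  P2 vs A: payoffs [2, 4, 3] → best response Y (payoff 4)
  P2 vs B: payoffs [4, 1, 1] → best response X (payoff 4)
  P2 vs C: payoffs [2, 3, 1] → best response Y (payoff 3)
Mutual best responses: (A,Y) → Nash equilibria.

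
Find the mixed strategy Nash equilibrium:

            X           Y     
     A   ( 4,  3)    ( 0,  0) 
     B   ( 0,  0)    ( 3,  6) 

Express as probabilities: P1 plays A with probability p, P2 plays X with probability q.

p = 0.6667, q = 0.4286

Work:
Find probabilities that make opponent indifferent:
P2 chooses q to make P1 indifferent between A and B
P1 chooses p to make P2 indifferent between X and Y
Mixed NE: P1 plays (A: 0.6667, B: 0.3333), P2 plays (X: 0.4286, Y: 0.5714)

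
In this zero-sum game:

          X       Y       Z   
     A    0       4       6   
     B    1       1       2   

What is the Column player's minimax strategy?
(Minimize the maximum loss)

Column should play X, value = 1

Work:
Column player minimizes Row's maximum payoff:
Column X: max payoff to Row = 1
Column Y: max payoff to Row = 4
Column Z: max payoff to Row = 6
Minimum is 1, achieved by column X.
Minimax strategy: X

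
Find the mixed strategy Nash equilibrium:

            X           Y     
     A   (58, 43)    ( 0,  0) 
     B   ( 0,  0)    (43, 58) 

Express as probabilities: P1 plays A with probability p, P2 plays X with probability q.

p = 0.5743, q = 0.4257

Work:
Find probabilities that make opponent indifferent:
P2 chooses q to make P1 indifferent between A and B
P1 chooses p to make P2 indifferent between X and Y
Mixed NE: P1 plays (A: 0.5743, B: 0.4257), P2 plays (X: 0.4257, Y: 0.5743)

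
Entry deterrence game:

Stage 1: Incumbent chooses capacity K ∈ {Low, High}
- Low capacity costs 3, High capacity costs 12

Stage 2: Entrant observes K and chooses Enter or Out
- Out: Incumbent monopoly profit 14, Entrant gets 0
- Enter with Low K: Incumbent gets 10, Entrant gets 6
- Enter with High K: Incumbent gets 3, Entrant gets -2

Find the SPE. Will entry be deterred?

SPE: (Low, Enter|Low, Out|High); Entry not deterred. Incumbent net profit = 7, Entrant gets 6

Work:
After Low K: Entrant enters (6 > 0)
After High K: Entrant stays out (-2 < 0)
Incumbent: Low → 10−3=7, High → 14−12=2
Incumbent chooses Low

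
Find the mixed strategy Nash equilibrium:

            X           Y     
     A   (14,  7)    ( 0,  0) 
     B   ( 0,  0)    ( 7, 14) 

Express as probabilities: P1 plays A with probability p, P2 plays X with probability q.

p = 0.6667, q = 0.3333

Work:
Find probabilities that make opponent indifferent:
P2 chooses q to make P1 indifferent between A and B
P1 chooses p to make P2 indifferent between X and Y
Mixed NE: P1 plays (A: 0.6667, B: 0.3333), P2 plays (X: 0.3333, Y: 0.6667)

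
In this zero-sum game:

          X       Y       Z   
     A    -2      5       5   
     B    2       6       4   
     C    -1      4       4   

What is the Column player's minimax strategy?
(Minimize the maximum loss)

Column should play X, value = 2

Work:
Column player minimizes Row's maximum payoff:
Column X: max payoff to Row = 2
Column Y: max payoff to Row = 6
Column Z: max payoff to Row = 5
Minimum is 2, achieved by column X.
Minimax strategy: X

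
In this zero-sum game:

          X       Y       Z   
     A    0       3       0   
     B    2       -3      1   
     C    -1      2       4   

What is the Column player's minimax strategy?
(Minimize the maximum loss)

Column should play X, value = 2

Work:
Column player minimizes Row's maximum payoff:
Column X: max payoff to Row = 2
Column Y: max payoff to Row = 3
Column Z: max payoff to Row = 4
Minimum is 2, achieved by column X.
Minimax strategy: X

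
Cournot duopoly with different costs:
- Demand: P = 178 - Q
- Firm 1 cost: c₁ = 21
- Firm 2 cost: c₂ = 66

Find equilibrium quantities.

q₁* = 67.33, q₂* = 22.33

Work:
Reaction: q₁ = (178 - 21 - q₂)/2
Reaction: q₂ = (178 - 66 - q₁)/2
Solve simultaneously:
q₁* = (178 - 2×21 + 66)/3 = 67.33
q₂* = (178 - 2×66 + 21)/3 = 22.33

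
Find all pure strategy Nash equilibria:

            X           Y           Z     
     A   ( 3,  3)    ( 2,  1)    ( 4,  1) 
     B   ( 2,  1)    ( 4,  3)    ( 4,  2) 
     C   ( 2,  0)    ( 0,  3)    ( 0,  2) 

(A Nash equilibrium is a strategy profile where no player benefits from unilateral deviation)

Nash equilibrium: (A, X), (B, Y)

Work:
Best responses:
  P1 vs X: payoffs [3, 2, 2] → best response A (payoff 3)
  P1 vs Y: payoffs [2, 4, 0] → best response B (payoff 4)
  P1 vs Z: payoffs [4, 4, 0] → best response A/B (payoff 4)
  P2 vs A: payoffs [3, 1, 1] → best response X (payoff 3)
  P2 vs B: payoffs [1, 3, 2] → best response Y (payoff 3)
  P2 vs C: payoffs [0, 3, 2] → best response Y (payoff 3)
Mutual best responses: (A,X), (B,Y) → Nash equilibria.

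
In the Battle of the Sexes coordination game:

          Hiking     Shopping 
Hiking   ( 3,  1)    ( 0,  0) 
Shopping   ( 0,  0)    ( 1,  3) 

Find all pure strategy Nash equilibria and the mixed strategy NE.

Pure NE: (Hiking, Hiking) and (Shopping, Shopping); Mixed NE: p = 0.75, q = 0.25

Work:
Check pure NE:
(Hiking, Hiking): (3, 1) - no unilateral deviation beneficial
(Shopping, Shopping): (1, 3) - no unilateral deviation beneficial
Mixed NE: P1 plays Hiking with p = 0.75, P2 plays Hiking with q = 0.25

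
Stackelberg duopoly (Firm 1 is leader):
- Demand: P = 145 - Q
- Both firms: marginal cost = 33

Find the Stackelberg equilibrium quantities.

q₁* (leader) = 56.0, q₂* (follower) = 28.0

Work:
Follower's reaction: q₂ = (a - c - q₁)/2
Leader substitutes: π₁ = q₁·(a - q₁ - (a-c-q₁)/2 - c)
FOC: q₁* = (145 - 33)/2 = 56.00
Then: q₂* = (145 - 33 - 56.0)/2 = 28.00
Leader has first-mover advantage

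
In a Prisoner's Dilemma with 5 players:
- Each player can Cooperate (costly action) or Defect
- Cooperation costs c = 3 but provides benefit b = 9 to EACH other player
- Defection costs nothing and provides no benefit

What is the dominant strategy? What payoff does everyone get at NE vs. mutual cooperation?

Dominant: Defect; NE payoff = 0; Coop payoff = 33

Work:
Defect dominates (saves cost c = 3, benefit to others is external)
NE: All defect → everyone gets 0
If all cooperate: each receives (4)×9 - 3 = 33
Social dilemma: 33 > 0 but NE gives 0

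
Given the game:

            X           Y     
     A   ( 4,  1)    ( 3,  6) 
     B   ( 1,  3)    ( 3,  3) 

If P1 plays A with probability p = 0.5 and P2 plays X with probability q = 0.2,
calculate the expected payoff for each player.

E[P1] = 2.9, E[P2] = 4.0

Work:
E[P1] = p·q·π₁(A,X) + p·(1-q)·π₁(A,Y) + (1-p)·q·π₁(B,X) + (1-p)·(1-q)·π₁(B,Y)
= 0.5·0.2·4 + 0.5·0.8·3 + 0.5·0.2·1 + 0.5·0.8·3
= 2.9

E[P2] = 4.0 (similar calculation)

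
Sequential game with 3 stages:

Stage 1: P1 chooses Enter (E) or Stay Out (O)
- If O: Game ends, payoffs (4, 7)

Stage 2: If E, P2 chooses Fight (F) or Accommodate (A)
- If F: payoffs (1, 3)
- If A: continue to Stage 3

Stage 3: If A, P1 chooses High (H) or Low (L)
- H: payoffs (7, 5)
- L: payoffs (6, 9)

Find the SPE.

SPE: (E, A, H); Outcome (7, 5)

Work:
Stage 3: P1 chooses H (7 vs 6)
Stage 2: P2: F->3, A->5 (anticipating H). Choose A
Stage 1: P1: O->4, E->7 (anticipating A, H). Choose E
SPE path: E -> A -> H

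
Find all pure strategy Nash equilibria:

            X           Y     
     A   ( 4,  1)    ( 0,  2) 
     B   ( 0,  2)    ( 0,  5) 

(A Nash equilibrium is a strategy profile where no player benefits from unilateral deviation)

Nash equilibrium: (A, Y), (B, Y)

Work:
Best responses:
  P1 vs X: payoffs [4, 0] → best response A (payoff 4)
  P1 vs Y: payoffs [0, 0] → best response A/B (payoff 0)
  P2 vs A: payoffs [1, 2] → best response Y (payoff 2)
  P2 vs B: payoffs [2, 5] → best response Y (payoff 5)
Mutual best responses: (A,Y), (B,Y) → Nash equilibria.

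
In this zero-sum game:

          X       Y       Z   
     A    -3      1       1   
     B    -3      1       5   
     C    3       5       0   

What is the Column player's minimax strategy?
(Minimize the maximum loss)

Column should play X, value = 3

Work:
Column player minimizes Row's maximum payoff:
Column X: max payoff to Row = 3
Column Y: max payoff to Row = 5
Column Z: max payoff to Row = 5
Minimum is 3, achieved by column X.
Minimax strategy: X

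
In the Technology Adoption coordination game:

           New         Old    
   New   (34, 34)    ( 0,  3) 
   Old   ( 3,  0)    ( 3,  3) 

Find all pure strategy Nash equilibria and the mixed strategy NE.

Pure NE: (New, New) and (Old, Old); Mixed NE: p = 0.0882, q = 0.0882

Work:
Check pure NE:
(New, New): (34, 34) - no unilateral deviation beneficial
(Old, Old): (3, 3) - no unilateral deviation beneficial
Mixed NE: P1 plays New with p = 0.0882, P2 plays New with q = 0.0882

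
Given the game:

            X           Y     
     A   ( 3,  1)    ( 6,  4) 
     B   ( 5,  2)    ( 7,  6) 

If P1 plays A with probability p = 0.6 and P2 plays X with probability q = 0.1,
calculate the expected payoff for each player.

E[P1] = 6.14, E[P2] = 4.46

Work:
E[P1] = p·q·π₁(A,X) + p·(1-q)·π₁(A,Y) + (1-p)·q·π₁(B,X) + (1-p)·(1-q)·π₁(B,Y)
= 0.6·0.1·3 + 0.6·0.9·6 + 0.4·0.1·5 + 0.4·0.9·7
= 6.14

E[P2] = 4.46 (similar calculation)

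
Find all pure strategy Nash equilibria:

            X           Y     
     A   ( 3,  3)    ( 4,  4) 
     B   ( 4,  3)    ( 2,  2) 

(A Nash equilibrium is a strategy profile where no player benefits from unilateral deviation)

Nash equilibrium: (A, Y), (B, X)

Work:
Best responses:
  P1 vs X: payoffs [3, 4] → best response B (payoff 4)
  P1 vs Y: payoffs [4, 2] → best response A (payoff 4)
  P2 vs A: payoffs [3, 4] → best response Y (payoff 4)
  P2 vs B: payoffs [3, 2] → best response X (payoff 3)
Mutual best responses: (A,Y), (B,X) → Nash equilibria.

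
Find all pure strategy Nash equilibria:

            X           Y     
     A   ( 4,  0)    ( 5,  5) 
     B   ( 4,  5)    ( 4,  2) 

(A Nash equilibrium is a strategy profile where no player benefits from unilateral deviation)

Nash equilibrium: (A, Y), (B, X)

Work:
Best responses:
  P1 vs X: payoffs [4, 4] → best response A/B (payoff 4)
  P1 vs Y: payoffs [5, 4] → best response A (payoff 5)
  P2 vs A: payoffs [0, 5] → best response Y (payoff 5)
  P2 vs B: payoffs [5, 2] → best response X (payoff 5)
Mutual best responses: (A,Y), (B,X) → Nash equilibria.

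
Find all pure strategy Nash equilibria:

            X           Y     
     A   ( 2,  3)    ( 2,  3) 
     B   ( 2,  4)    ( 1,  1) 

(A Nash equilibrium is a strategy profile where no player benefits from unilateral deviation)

Nash equilibrium: (A, X), (A, Y), (B, X)

Work:
Best responses:
  P1 vs X: payoffs [2, 2] → best response A/B (payoff 2)
  P1 vs Y: payoffs [2, 1] → best response A (payoff 2)
  P2 vs A: payoffs [3, 3] → best response X/Y (payoff 3)
  P2 vs B: payoffs [4, 1] → best response X (payoff 4)
Mutual best responses: (A,X), (A,Y), (B,X) → Nash equilibria.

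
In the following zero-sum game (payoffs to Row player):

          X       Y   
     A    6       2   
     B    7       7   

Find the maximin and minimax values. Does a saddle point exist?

Maximin = 7, Minimax = 7, Saddle: True

Work:
Row minimums: [2, 7] → maximin = 7
Column maximums: [7, 7] → minimax = 7
Saddle point exists! Game value = 7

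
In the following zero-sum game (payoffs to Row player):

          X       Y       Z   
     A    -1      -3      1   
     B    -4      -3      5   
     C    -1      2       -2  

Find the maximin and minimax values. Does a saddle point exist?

Maximin = -2, Minimax = -1, Saddle: False

Work:
Row minimums: [-3, -4, -2] → maximin = -2
Column maximums: [-1, 2, 5] → minimax = -1
No saddle point (maximin ≠ minimax). Mixed strategy needed.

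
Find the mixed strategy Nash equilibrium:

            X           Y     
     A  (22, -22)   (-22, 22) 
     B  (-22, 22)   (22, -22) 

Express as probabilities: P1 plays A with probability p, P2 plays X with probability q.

p = 0.5, q = 0.5

Work:
Find probabilities that make opponent indifferent:
P2 chooses q to make P1 indifferent between A and B
P1 chooses p to make P2 indifferent between X and Y
Mixed NE: P1 plays (A: 0.5, B: 0.5), P2 plays (X: 0.5, Y: 0.5)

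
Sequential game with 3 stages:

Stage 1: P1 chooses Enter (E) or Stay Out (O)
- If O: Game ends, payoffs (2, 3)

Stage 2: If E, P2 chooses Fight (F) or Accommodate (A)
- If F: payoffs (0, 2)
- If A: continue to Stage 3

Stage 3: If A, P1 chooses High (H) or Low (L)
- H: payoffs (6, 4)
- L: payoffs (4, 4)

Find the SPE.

SPE: (E, A, H); Outcome (6, 4)

Work:
Stage 3: P1 chooses H (6 vs 4)
Stage 2: P2: F->2, A->4 (anticipating H). Choose A
Stage 1: P1: O->2, E->6 (anticipating A, H). Choose E
SPE path: E -> A -> H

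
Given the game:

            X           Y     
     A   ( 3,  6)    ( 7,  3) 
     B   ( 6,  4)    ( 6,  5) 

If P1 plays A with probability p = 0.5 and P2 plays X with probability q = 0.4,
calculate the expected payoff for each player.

E[P1] = 5.7, E[P2] = 4.4

Work:
E[P1] = p·q·π₁(A,X) + p·(1-q)·π₁(A,Y) + (1-p)·q·π₁(B,X) + (1-p)·(1-q)·π₁(B,Y)
= 0.5·0.4·3 + 0.5·0.6·7 + 0.5·0.4·6 + 0.5·0.6·6
= 5.7

E[P2] = 4.4 (similar calculation)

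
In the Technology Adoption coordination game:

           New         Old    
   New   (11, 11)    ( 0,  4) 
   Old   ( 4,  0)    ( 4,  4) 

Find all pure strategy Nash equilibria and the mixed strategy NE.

Pure NE: (New, New) and (Old, Old); Mixed NE: p = 0.3636, q = 0.3636

Work:
Check pure NE:
(New, New): (11, 11) - no unilateral deviation beneficial
(Old, Old): (4, 4) - no unilateral deviation beneficial
Mixed NE: P1 plays New with p = 0.3636, P2 plays New with q = 0.3636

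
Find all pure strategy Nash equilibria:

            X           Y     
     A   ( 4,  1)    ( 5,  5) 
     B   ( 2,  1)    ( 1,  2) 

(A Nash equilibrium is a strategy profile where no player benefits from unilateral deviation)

Nash equilibrium: (A, Y)

Work:
Best responses:
  P1 vs X: payoffs [4, 2] → best response A (payoff 4)
  P1 vs Y: payoffs [5, 1] → best response A (payoff 5)
  P2 vs A: payoffs [1, 5] → best response Y (payoff 5)
  P2 vs B: payoffs [1, 2] → best response Y (payoff 2)
Mutual best responses: (A,Y) → Nash equilibria.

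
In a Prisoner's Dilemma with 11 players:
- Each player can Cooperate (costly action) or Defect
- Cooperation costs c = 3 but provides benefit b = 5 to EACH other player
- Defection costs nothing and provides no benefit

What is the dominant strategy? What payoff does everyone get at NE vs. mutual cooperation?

Dominant: Defect; NE payoff = 0; Coop payoff = 47

Work:
Defect dominates (saves cost c = 3, benefit to others is external)
NE: All defect → everyone gets 0
If all cooperate: each receives (10)×5 - 3 = 47
Social dilemma: 47 > 0 but NE gives 0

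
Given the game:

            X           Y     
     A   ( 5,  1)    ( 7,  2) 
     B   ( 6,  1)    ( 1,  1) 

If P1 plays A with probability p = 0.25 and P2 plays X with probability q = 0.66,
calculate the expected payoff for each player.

E[P1] = 4.645, E[P2] = 1.085

Work:
E[P1] = p·q·π₁(A,X) + p·(1-q)·π₁(A,Y) + (1-p)·q·π₁(B,X) + (1-p)·(1-q)·π₁(B,Y)
= 0.25·0.66·5 + 0.25·0.34·7 + 0.75·0.66·6 + 0.75·0.34·1
= 4.645

E[P2] = 1.085 (similar calculation)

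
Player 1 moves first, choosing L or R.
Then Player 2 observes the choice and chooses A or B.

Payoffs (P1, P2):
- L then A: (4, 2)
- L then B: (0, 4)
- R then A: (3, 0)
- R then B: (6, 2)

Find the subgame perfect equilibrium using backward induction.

P1 plays R, P2 plays B after L and B after R; Payoff (6, 2)

Work:
Backward induction:
After L: P2 chooses B → P1 gets 0
After R: P2 chooses B → P1 gets 6
P1 chooses R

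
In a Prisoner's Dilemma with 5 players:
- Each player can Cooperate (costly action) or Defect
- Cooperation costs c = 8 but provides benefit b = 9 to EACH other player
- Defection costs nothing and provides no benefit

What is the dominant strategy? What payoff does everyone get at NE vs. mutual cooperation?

Dominant: Defect; NE payoff = 0; Coop payoff = 28

Work:
Defect dominates (saves cost c = 8, benefit to others is external)
NE: All defect → everyone gets 0
If all cooperate: each receives (4)×9 - 8 = 28
Social dilemma: 28 > 0 but NE gives 0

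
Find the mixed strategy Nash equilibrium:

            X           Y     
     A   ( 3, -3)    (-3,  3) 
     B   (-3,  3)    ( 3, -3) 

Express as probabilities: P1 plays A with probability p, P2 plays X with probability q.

p = 0.5, q = 0.5

Work:
Find probabilities that make opponent indifferent:
P2 chooses q to make P1 indifferent between A and B
P1 chooses p to make P2 indifferent between X and Y
Mixed NE: P1 plays (A: 0.5, B: 0.5), P2 plays (X: 0.5, Y: 0.5)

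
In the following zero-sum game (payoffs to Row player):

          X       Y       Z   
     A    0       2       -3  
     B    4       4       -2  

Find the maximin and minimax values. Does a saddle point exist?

Maximin = -2, Minimax = -2, Saddle: True

Work:
Row minimums: [-3, -2] → maximin = -2
Column maximums: [4, 4, -2] → minimax = -2
Saddle point exists! Game value = -2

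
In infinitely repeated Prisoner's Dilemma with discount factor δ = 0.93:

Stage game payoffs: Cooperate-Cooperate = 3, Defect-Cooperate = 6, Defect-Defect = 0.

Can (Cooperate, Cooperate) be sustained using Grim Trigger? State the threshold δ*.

δ* = 0.5; since δ = 0.93 ≥ 0.5, cooperation can be sustained

Work:
For Grim Trigger:
Cooperate forever: 3/(1-δ)
Defect then punished: 6 + 0·δ/(1-δ)
Need: 3/(1-δ) ≥ 6 + 0·δ/(1-δ)
Solving: δ ≥ (T-R)/(T-P) = (6-3)/(6-0) = 0.5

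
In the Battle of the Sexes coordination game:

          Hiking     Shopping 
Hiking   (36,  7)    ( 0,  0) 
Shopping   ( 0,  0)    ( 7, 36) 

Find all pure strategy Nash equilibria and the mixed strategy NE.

Pure NE: (Hiking, Hiking) and (Shopping, Shopping); Mixed NE: p = 0.8372, q = 0.1628

Work:
Check pure NE:
(Hiking, Hiking): (36, 7) - no unilateral deviation beneficial
(Shopping, Shopping): (7, 36) - no unilateral deviation beneficial
Mixed NE: P1 plays Hiking with p = 0.8372, P2 plays Hiking with q = 0.1628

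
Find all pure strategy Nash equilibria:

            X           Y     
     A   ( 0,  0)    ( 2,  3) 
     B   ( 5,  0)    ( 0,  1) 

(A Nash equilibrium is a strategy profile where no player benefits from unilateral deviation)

Nash equilibrium: (A, Y)

Work:
Best responses:
  P1 vs X: payoffs [0, 5] → best response B (payoff 5)
  P1 vs Y: payoffs [2, 0] → best response A (payoff 2)
  P2 vs A: payoffs [0, 3] → best response Y (payoff 3)
  P2 vs B: payoffs [0, 1] → best response Y (payoff 1)
Mutual best responses: (A,Y) → Nash equilibria.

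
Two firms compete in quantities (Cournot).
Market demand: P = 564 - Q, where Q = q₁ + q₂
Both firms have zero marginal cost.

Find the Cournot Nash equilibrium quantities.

q₁* = q₂* = 188.0; P* = 188.0

Work:
Profit: π_i = P·q_i = (a - q_i - q_j)·q_i
FOC: ∂π_i/∂q_i = a - 2q_i - q_j = 0
Reaction function: q_i = (564 - q_j)/2
Symmetry: q* = 564/3 = 188.0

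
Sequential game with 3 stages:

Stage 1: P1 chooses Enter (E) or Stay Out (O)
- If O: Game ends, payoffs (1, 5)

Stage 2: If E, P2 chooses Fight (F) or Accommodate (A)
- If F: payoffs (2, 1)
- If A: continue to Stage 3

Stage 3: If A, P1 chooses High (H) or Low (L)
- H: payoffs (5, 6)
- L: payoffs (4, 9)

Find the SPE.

SPE: (E, A, H); Outcome (5, 6)

Work:
Stage 3: P1 chooses H (5 vs 4)
Stage 2: P2: F->1, A->6 (anticipating H). Choose A
Stage 1: P1: O->1, E->5 (anticipating A, H). Choose E
SPE path: E -> A -> H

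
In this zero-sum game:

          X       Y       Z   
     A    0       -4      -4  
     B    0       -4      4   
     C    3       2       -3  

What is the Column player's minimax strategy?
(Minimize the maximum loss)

Column should play Y, value = 2

Work:
Column player minimizes Row's maximum payoff:
Column X: max payoff to Row = 3
Column Y: max payoff to Row = 2
Column Z: max payoff to Row = 4
Minimum is 2, achieved by column Y.
Minimax strategy: Y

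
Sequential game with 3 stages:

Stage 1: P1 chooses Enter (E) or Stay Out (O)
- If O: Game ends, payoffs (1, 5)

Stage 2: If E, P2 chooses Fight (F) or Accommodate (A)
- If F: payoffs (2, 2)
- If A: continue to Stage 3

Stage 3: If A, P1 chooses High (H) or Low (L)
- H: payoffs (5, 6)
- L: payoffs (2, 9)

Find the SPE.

SPE: (E, A, H); Outcome (5, 6)

Work:
Stage 3: P1 chooses H (5 vs 2)
Stage 2: P2: F->2, A->6 (anticipating H). Choose A
Stage 1: P1: O->1, E->5 (anticipating A, H). Choose E
SPE path: E -> A -> H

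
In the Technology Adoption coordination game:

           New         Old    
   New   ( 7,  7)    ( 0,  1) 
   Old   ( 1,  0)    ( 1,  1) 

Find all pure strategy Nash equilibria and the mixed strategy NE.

Pure NE: (New, New) and (Old, Old); Mixed NE: p = 0.1429, q = 0.1429

Work:
Check pure NE:
(New, New): (7, 7) - no unilateral deviation beneficial
(Old, Old): (1, 1) - no unilateral deviation beneficial
Mixed NE: P1 plays New with p = 0.1429, P2 plays New with q = 0.1429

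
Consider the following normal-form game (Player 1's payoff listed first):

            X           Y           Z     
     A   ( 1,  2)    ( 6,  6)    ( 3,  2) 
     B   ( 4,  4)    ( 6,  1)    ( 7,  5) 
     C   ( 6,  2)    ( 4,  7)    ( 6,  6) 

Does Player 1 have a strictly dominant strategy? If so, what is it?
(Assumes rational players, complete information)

No strictly dominant strategy exists for Player 1

Work:
A strategy strictly dominates another if it gives a strictly higher payoff against every opponent action. Compare each pair of P1's strategies column-by-column:
  A vs B: [1 vs 4, 6 vs 6, 3 vs 7] → A does not strictly dominate B (column X: 1 ≤ 4)
  A vs C: [1 vs 6, 6 vs 4, 3 vs 6] → A does not strictly dominate C (column X: 1 ≤ 6)
  B vs A: [4 vs 1, 6 vs 6, 7 vs 3] → B does not strictly dominate A (column Y: 6 ≤ 6)
  B vs C: [4 vs 6, 6 vs 4, 7 vs 6] → B does not strictly dominate C (column X: 4 ≤ 6)
  C vs A: [6 vs 1, 4 vs 6, 6 vs 3] → C does not strictly dominate A (column Y: 4 ≤ 6)
  C vs B: [6 vs 4, 4 vs 6, 6 vs 7] → C does not strictly dominate B (column Y: 4 ≤ 6)
No single strategy strictly dominates all others → no strictly dominant strategy.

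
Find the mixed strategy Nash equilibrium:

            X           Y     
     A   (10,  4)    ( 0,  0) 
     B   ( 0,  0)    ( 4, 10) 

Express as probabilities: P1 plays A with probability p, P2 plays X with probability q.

p = 0.7143, q = 0.2857

Work:
Find probabilities that make opponent indifferent:
P2 chooses q to make P1 indifferent between A and B
P1 chooses p to make P2 indifferent between X and Y
Mixed NE: P1 plays (A: 0.7143, B: 0.2857), P2 plays (X: 0.2857, Y: 0.7143)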